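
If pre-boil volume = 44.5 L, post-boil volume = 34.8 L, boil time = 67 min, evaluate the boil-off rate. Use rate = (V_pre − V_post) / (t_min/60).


rate = (44.5 − 34.8) / (67/60)

8.6866 L/hr


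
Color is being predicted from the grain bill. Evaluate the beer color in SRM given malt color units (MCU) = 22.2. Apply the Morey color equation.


SRM = 1.4922 · MCU^0.6859
SRM = 1.4922 · 22.2^0.6859

12.5110 SRM


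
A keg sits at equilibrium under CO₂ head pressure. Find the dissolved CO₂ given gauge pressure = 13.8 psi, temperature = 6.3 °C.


vols = (P + 14.695)·(0.01821 + 0.09011·e^(−0.04·T))
vols = (13.8 + 14.695)·(0.01821 + 0.09011·e^(−0.04·6.3))

2.5146 volumes


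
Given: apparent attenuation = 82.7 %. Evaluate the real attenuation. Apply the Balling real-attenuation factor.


RA = AA · 0.8192
RA = 82.7 · 0.8192

67.7478 %


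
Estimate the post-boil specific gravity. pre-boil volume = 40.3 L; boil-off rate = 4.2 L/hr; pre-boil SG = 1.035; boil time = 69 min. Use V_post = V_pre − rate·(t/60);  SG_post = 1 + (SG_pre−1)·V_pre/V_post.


V_post = 40.3 − 4.2·(69/60) = 35.4700
SG_post = 1 + (1.035 − 1)·40.3/35.4700

1.0398


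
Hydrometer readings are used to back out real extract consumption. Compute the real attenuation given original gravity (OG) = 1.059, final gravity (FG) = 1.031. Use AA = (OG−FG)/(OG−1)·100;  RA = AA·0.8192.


AA = (1.059 − 1.031)/(1.059 − 1)·100 = 47.4576
RA = 47.4576·0.8192

38.8773 %


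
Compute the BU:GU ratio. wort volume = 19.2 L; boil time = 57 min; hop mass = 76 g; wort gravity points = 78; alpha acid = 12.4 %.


U = 1.65·0.000125^(GP/1000)·(1−e^(−0.04t))/4.15;  IBU = (α/100)·m·U·1000/V;  BU:GU = IBU/GP
U = 1.65·0.000125^(78/1000)·(1−e^(−0.04·57))/4.15 = 0.1771
IBU = (12.4/100)·76·0.1771·1000/19.2 = 86.9096
BU:GU = 86.9096/78

1.1142


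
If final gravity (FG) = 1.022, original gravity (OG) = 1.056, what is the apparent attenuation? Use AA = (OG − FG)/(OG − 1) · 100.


AA = (1.056 − 1.022)/(1.056 − 1) · 100

60.7143 %


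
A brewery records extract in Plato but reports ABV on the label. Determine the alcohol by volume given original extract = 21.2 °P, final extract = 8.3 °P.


SG = 259/(259 − P);  ABV = (OG − FG)·131.25
OG = 259/(259 − 21.2) = 1.0892
FG = 259/(259 − 8.3) = 1.0331
ABV = (1.0892 − 1.0331)·131.25

7.3557 % ABV


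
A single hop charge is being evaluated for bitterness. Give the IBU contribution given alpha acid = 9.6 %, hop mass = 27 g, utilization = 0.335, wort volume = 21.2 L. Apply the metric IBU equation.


IBU = (α/100)·mass·U·1000 / V
IBU = (9.6/100)·27·0.335·1000 / 21.2

40.9585 IBU


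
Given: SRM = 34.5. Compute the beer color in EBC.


EBC = SRM · 1.97
EBC = 34.5 · 1.97

67.9650 EBC


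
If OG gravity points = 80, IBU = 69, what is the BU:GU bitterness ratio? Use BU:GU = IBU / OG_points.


BU:GU = 69 / 80

0.8625


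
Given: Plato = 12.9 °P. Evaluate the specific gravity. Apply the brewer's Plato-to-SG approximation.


SG = 259/(259 − P)
SG = 259/(259 − 12.9)

1.0524


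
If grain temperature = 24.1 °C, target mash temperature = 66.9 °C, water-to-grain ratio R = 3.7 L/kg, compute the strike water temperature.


T_strike = (0.41/R)·(T_mash − T_grain) + T_mash
T_strike = (0.41/3.7)·(66.9 − 24.1) + 66.9

71.6427 °C


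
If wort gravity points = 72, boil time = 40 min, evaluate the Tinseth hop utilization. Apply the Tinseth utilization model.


U = 1.65·0.000125^(GP/1000) · (1 − e^(−0.04·t))/4.15
bigness = 1.65·0.000125^(72/1000) = 0.8639
boil_factor = (1 − e^(−0.04·40))/4.15 = 0.1923
U = 0.8639 · 0.1923

0.1661


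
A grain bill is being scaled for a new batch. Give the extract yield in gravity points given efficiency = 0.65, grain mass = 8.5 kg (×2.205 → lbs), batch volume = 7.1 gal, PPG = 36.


points = lbs × PPG × eff / vol
lbs = 8.5 × 2.205 = 18.7425
points = 18.7425 × 36 × 0.65 / 7.1

61.7711 points


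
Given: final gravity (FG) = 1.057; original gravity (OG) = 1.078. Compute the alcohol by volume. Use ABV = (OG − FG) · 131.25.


ABV = (1.078 − 1.057) · 131.25

2.7563 % ABV


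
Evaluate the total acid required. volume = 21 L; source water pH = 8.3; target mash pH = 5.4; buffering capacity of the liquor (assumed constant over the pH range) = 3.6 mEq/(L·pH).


acid = buffering capacity · (pH_source − pH_target) · V
acid = 3.6 · (8.3 − 5.4) · 21

219.2400 mEq


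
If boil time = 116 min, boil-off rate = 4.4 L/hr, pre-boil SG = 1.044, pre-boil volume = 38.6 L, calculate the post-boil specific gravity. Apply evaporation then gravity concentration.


V_post = V_pre − rate·(t/60);  SG_post = 1 + (SG_pre−1)·V_pre/V_post
V_post = 38.6 − 4.4·(116/60) = 30.0933
SG_post = 1 + (1.044 − 1)·38.6/30.0933

1.0564


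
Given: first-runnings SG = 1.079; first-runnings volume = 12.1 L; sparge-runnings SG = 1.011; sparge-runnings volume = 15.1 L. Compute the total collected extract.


total = Σ (SG_i − 1)·1000·V_i
first = (1.079 − 1)·1000·12.1 = 955.9000
sparge = (1.011 − 1)·1000·15.1 = 166.1000
total = 955.9000 + 166.1000

1122.0000 gravity·L


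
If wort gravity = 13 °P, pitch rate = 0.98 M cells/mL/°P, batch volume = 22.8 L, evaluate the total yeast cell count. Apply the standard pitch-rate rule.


cells (billions) = rate · V_L · °P
cells = 0.98 · 22.8 · 13

290.4720 billion cells


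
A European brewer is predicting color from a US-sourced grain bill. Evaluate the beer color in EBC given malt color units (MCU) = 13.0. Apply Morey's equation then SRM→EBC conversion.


SRM = 1.4922·MCU^0.6859;  EBC = SRM·1.97
SRM = 1.4922·13.0^0.6859 = 8.6672
EBC = 8.6672·1.97

17.0745 EBC


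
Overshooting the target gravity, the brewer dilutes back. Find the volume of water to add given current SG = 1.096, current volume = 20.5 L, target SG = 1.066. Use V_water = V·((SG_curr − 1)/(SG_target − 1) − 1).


V_water = 20.5·((1.096 − 1)/(1.066 − 1) − 1)

9.3182 L


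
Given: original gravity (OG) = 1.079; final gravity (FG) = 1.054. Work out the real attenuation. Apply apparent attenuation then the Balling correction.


AA = (OG−FG)/(OG−1)·100;  RA = AA·0.8192
AA = (1.079 − 1.054)/(1.079 − 1)·100 = 31.6456
RA = 31.6456·0.8192

25.9241 %


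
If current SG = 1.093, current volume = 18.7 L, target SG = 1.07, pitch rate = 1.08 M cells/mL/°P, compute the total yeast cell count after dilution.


V_w = V·((SG_c−1)/(SG_t−1)−1);  °P = 259 − 259/SG_t;  cells = rate·(V+V_w)·°P
V_w = 18.7·((1.093−1)/(1.07−1)−1) = 6.1443
V_final = 18.7 + 6.1443 = 24.8443
°P = 259 − 259/1.07 = 16.9439
cells = 1.08·24.8443·16.9439

454.6365 billion cells


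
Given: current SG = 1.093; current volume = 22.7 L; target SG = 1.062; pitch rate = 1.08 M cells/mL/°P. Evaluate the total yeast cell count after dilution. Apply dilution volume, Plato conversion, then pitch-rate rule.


V_w = V·((SG_c−1)/(SG_t−1)−1);  °P = 259 − 259/SG_t;  cells = rate·(V+V_w)·°P
V_w = 22.7·((1.093−1)/(1.062−1)−1) = 11.3500
V_final = 22.7 + 11.3500 = 34.0500
°P = 259 − 259/1.062 = 15.1205
cells = 1.08·34.0500·15.1205

556.0423 billion cells


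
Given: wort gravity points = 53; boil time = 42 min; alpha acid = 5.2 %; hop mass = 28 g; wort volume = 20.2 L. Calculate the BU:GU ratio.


U = 1.65·0.000125^(GP/1000)·(1−e^(−0.04t))/4.15;  IBU = (α/100)·m·U·1000/V;  BU:GU = IBU/GP
U = 1.65·0.000125^(53/1000)·(1−e^(−0.04·42))/4.15 = 0.2009
IBU = (5.2/100)·28·0.2009·1000/20.2 = 14.4813
BU:GU = 14.4813/53

0.2732


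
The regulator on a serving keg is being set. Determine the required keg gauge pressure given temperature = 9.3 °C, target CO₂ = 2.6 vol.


psi = vols/(0.01821 + 0.09011·e^(−0.04·T)) − 14.695
psi = 2.6/(0.01821 + 0.09011·e^(−0.04·9.3)) − 14.695

17.6724 psi


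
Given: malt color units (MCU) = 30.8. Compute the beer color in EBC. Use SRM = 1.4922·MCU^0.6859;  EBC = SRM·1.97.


SRM = 1.4922·30.8^0.6859 = 15.6612
EBC = 15.6612·1.97

30.8525 EBC


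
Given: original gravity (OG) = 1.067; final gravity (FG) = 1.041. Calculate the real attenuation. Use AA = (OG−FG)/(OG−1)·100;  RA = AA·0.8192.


AA = (1.067 − 1.041)/(1.067 − 1)·100 = 38.8060
RA = 38.8060·0.8192

31.7899 %


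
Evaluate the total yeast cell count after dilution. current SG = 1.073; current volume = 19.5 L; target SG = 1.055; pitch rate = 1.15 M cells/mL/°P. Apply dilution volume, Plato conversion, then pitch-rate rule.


V_w = V·((SG_c−1)/(SG_t−1)−1);  °P = 259 − 259/SG_t;  cells = rate·(V+V_w)·°P
V_w = 19.5·((1.073−1)/(1.055−1)−1) = 6.3818
V_final = 19.5 + 6.3818 = 25.8818
°P = 259 − 259/1.055 = 13.5024
cells = 1.15·25.8818·13.5024

401.8858 billion cells


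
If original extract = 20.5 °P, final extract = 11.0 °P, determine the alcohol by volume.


SG = 259/(259 − P);  ABV = (OG − FG)·131.25
OG = 259/(259 − 20.5) = 1.0860
FG = 259/(259 − 11.0) = 1.0444
ABV = (1.0860 − 1.0444)·131.25

5.4599 % ABV


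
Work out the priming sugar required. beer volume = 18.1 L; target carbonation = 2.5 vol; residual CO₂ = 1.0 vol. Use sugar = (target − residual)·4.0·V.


sugar = (2.5 − 1.0)·4.0·18.1

108.6000 g


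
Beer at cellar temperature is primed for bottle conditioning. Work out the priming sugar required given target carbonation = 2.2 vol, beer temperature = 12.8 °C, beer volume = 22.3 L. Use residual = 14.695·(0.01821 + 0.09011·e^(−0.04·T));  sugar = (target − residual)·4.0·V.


residual = 14.695·(0.01821 + 0.09011·e^(−0.04·12.8)) = 1.0612
sugar = (2.2 − 1.0612)·4.0·22.3

101.5842 g


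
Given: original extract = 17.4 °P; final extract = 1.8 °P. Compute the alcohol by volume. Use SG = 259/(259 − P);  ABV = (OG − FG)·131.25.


OG = 259/(259 − 17.4) = 1.0720
FG = 259/(259 − 1.8) = 1.0070
ABV = (1.0720 − 1.0070)·131.25

8.5341 % ABV


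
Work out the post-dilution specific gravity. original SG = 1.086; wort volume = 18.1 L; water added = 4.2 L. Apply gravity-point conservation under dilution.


SG_new = 1 + (SG_old − 1)·V_old/(V_old + V_water)
pts = (1.086 − 1)·1000·18.1/(18.1 + 4.2) = 69.8027
SG_new = 1 + 69.8027/1000

1.0698


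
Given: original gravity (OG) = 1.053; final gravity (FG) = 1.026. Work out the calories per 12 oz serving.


ABW = (OG−FG)·131.25·0.79/FG;  °P = 259 − 259/SG (for OG→OE and FG→AE);  RE = 0.1808·OE + 0.8192·AE;  Cal = (6.9·ABW + 4·(RE−0.1))·FG·3.55
ABW = (1.053 − 1.026)·131.25·0.79/1.026 = 2.7286
OE = 259 − 259/1.053 = 13.0361 °P
AE = 259 − 259/1.026 = 6.5634 °P
RE = 0.1808·13.0361 + 0.8192·6.5634 = 7.7336 °P
Cal = (6.9·2.7286 + 4·(7.7336−0.1))·1.026·3.55

179.7911 kcal


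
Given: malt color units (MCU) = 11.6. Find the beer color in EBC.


SRM = 1.4922·MCU^0.6859;  EBC = SRM·1.97
SRM = 1.4922·11.6^0.6859 = 8.0157
EBC = 8.0157·1.97

15.7908 EBC


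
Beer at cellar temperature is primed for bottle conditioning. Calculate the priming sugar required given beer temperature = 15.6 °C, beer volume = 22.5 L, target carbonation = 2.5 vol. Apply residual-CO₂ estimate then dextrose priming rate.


residual = 14.695·(0.01821 + 0.09011·e^(−0.04·T));  sugar = (target − residual)·4.0·V
residual = 14.695·(0.01821 + 0.09011·e^(−0.04·15.6)) = 0.9771
sugar = (2.5 − 0.9771)·4.0·22.5

137.0628 g


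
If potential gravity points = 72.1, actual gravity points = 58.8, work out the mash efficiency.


efficiency = actual / potential × 100
efficiency = 58.8 / 72.1 × 100

81.5534 %


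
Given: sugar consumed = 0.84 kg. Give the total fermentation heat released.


Q = m_sugar · 590 kJ/kg
Q = 0.84 · 590

495.6000 kJ


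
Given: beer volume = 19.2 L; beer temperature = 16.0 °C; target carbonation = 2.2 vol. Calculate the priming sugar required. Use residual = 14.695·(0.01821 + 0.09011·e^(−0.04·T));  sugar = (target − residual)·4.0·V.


residual = 14.695·(0.01821 + 0.09011·e^(−0.04·16.0)) = 0.9658
sugar = (2.2 − 0.9658)·4.0·19.2

94.7851 g


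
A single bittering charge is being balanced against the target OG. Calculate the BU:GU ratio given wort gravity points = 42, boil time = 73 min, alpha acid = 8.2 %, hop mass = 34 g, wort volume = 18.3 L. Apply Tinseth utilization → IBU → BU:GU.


U = 1.65·0.000125^(GP/1000)·(1−e^(−0.04t))/4.15;  IBU = (α/100)·m·U·1000/V;  BU:GU = IBU/GP
U = 1.65·0.000125^(42/1000)·(1−e^(−0.04·73))/4.15 = 0.2579
IBU = (8.2/100)·34·0.2579·1000/18.3 = 39.2889
BU:GU = 39.2889/42

0.9354


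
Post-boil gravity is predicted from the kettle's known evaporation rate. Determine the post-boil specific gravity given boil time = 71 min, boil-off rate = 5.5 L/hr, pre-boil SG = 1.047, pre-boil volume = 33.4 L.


V_post = V_pre − rate·(t/60);  SG_post = 1 + (SG_pre−1)·V_pre/V_post
V_post = 33.4 − 5.5·(71/60) = 26.8917
SG_post = 1 + (1.047 − 1)·33.4/26.8917

1.0584


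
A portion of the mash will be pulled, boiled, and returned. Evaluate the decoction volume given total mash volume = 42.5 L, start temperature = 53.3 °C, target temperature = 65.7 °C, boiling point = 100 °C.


V_dec = V_total·(T_target − T_start)/(T_boil − T_start)
V_dec = 42.5·(65.7 − 53.3)/(100 − 53.3)

11.2848 L


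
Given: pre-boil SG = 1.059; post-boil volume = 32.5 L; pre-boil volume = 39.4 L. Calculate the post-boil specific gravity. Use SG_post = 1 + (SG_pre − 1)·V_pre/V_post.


pts_pre = (1.059 − 1)·1000 = 59.0000
pts_post = 59.0000·39.4/32.5 = 71.5262
SG_post = 1 + 71.5262/1000

1.0715


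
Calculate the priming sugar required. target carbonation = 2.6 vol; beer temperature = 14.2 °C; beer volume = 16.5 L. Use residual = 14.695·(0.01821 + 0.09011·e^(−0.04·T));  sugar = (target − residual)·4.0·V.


residual = 14.695·(0.01821 + 0.09011·e^(−0.04·14.2)) = 1.0179
sugar = (2.6 − 1.0179)·4.0·16.5

104.4156 g


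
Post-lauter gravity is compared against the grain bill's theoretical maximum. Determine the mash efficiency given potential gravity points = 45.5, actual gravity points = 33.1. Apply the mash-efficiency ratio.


efficiency = actual / potential × 100
efficiency = 33.1 / 45.5 × 100

72.7473 %


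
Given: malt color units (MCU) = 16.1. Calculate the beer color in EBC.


SRM = 1.4922·MCU^0.6859;  EBC = SRM·1.97
SRM = 1.4922·16.1^0.6859 = 10.0367
EBC = 10.0367·1.97

19.7722 EBC


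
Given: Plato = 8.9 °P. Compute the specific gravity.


SG = 259/(259 − P)
SG = 259/(259 − 8.9)

1.0356


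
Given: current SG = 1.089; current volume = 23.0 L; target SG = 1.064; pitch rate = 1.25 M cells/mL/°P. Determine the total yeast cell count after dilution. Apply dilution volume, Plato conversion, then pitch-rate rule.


V_w = V·((SG_c−1)/(SG_t−1)−1);  °P = 259 − 259/SG_t;  cells = rate·(V+V_w)·°P
V_w = 23.0·((1.089−1)/(1.064−1)−1) = 8.9844
V_final = 23.0 + 8.9844 = 31.9844
°P = 259 − 259/1.064 = 15.5789
cells = 1.25·31.9844·15.5789

622.8536 billion cells


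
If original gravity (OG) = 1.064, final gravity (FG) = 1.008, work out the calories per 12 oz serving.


ABW = (OG−FG)·131.25·0.79/FG;  °P = 259 − 259/SG (for OG→OE and FG→AE);  RE = 0.1808·OE + 0.8192·AE;  Cal = (6.9·ABW + 4·(RE−0.1))·FG·3.55
ABW = (1.064 − 1.008)·131.25·0.79/1.008 = 5.7604
OE = 259 − 259/1.064 = 15.5789 °P
AE = 259 − 259/1.008 = 2.0556 °P
RE = 0.1808·15.5789 + 0.8192·2.0556 = 4.5006 °P
Cal = (6.9·5.7604 + 4·(4.5006−0.1))·1.008·3.55

205.2184 kcal


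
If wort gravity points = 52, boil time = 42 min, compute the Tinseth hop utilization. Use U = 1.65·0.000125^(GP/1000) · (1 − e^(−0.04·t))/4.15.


bigness = 1.65·0.000125^(52/1000) = 1.0340
boil_factor = (1 − e^(−0.04·42))/4.15 = 0.1961
U = 1.0340 · 0.1961

0.2027


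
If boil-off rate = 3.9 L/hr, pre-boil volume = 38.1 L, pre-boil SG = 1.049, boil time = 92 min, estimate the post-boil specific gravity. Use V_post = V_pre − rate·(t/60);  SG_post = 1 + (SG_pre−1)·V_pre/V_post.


V_post = 38.1 − 3.9·(92/60) = 32.1200
SG_post = 1 + (1.049 − 1)·38.1/32.1200

1.0581


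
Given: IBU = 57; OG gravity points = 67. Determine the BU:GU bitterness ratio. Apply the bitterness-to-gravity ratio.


BU:GU = IBU / OG_points
BU:GU = 57 / 67

0.8507


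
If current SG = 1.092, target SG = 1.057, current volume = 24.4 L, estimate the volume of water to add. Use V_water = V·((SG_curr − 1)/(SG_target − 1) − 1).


V_water = 24.4·((1.092 − 1)/(1.057 − 1) − 1)

14.9825 L


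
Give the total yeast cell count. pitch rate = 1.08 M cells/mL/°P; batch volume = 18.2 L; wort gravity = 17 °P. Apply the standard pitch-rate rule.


cells (billions) = rate · V_L · °P
cells = 1.08 · 18.2 · 17

334.1520 billion cells


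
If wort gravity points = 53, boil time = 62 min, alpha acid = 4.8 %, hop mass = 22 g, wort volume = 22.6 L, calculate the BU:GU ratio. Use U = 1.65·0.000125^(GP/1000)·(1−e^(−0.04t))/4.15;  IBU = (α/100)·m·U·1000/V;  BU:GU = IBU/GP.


U = 1.65·0.000125^(53/1000)·(1−e^(−0.04·62))/4.15 = 0.2263
IBU = (4.8/100)·22·0.2263·1000/22.6 = 10.5717
BU:GU = 10.5717/53

0.1995


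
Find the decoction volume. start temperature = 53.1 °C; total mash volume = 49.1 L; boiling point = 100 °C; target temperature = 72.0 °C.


V_dec = V_total·(T_target − T_start)/(T_boil − T_start)
V_dec = 49.1·(72.0 − 53.1)/(100 − 53.1)

19.7866 L


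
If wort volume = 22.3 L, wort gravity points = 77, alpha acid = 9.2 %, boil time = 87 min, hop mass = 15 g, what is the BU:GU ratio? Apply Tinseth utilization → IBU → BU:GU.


U = 1.65·0.000125^(GP/1000)·(1−e^(−0.04t))/4.15;  IBU = (α/100)·m·U·1000/V;  BU:GU = IBU/GP
U = 1.65·0.000125^(77/1000)·(1−e^(−0.04·87))/4.15 = 0.1929
IBU = (9.2/100)·15·0.1929·1000/22.3 = 11.9366
BU:GU = 11.9366/77

0.1550


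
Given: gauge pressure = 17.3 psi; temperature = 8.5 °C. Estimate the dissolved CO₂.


vols = (P + 14.695)·(0.01821 + 0.09011·e^(−0.04·T))
vols = (17.3 + 14.695)·(0.01821 + 0.09011·e^(−0.04·8.5))

2.6347 volumes


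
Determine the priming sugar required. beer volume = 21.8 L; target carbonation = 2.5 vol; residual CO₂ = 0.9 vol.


sugar = (target − residual)·4.0·V
sugar = (2.5 − 0.9)·4.0·21.8

139.5200 g


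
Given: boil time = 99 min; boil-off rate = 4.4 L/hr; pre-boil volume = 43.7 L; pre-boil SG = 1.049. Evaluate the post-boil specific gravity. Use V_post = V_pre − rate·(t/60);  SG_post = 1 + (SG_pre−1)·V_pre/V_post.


V_post = 43.7 − 4.4·(99/60) = 36.4400
SG_post = 1 + (1.049 − 1)·43.7/36.4400

1.0588


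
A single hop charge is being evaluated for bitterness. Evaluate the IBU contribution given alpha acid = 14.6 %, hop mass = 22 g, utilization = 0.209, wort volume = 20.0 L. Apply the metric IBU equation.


IBU = (α/100)·mass·U·1000 / V
IBU = (14.6/100)·22·0.209·1000 / 20.0

33.5654 IBU


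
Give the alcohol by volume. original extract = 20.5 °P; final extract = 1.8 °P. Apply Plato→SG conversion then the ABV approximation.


SG = 259/(259 − P);  ABV = (OG − FG)·131.25
OG = 259/(259 − 20.5) = 1.0860
FG = 259/(259 − 1.8) = 1.0070
ABV = (1.0860 − 1.0070)·131.25

10.3629 % ABV


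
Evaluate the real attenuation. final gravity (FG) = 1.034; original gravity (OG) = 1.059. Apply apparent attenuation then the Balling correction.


AA = (OG−FG)/(OG−1)·100;  RA = AA·0.8192
AA = (1.059 − 1.034)/(1.059 − 1)·100 = 42.3729
RA = 42.3729·0.8192

34.7119 %


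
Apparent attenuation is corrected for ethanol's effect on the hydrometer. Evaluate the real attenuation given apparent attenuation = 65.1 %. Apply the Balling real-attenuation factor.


RA = AA · 0.8192
RA = 65.1 · 0.8192

53.3299 %


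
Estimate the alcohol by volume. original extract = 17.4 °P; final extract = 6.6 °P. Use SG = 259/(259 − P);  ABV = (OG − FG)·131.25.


OG = 259/(259 − 17.4) = 1.0720
FG = 259/(259 − 6.6) = 1.0261
ABV = (1.0720 − 1.0261)·131.25

6.0206 % ABV


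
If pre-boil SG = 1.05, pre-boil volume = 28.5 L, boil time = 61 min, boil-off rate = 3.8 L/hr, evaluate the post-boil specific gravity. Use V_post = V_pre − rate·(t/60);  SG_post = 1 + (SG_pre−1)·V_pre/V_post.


V_post = 28.5 − 3.8·(61/60) = 24.6367
SG_post = 1 + (1.05 − 1)·28.5/24.6367

1.0578


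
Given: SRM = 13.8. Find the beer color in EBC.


EBC = SRM · 1.97
EBC = 13.8 · 1.97

27.1860 EBC


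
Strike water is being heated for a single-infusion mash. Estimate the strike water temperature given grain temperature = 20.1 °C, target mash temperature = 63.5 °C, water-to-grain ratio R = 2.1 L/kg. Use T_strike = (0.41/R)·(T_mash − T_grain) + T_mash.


T_strike = (0.41/2.1)·(63.5 − 20.1) + 63.5

71.9733 °C


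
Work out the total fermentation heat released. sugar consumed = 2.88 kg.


Q = m_sugar · 590 kJ/kg
Q = 2.88 · 590

1699.2000 kJ


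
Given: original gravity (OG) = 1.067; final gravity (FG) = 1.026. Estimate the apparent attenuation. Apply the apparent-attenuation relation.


AA = (OG − FG)/(OG − 1) · 100
AA = (1.067 − 1.026)/(1.067 − 1) · 100

61.1940 %


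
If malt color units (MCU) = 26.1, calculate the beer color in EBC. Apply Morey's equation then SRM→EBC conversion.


SRM = 1.4922·MCU^0.6859;  EBC = SRM·1.97
SRM = 1.4922·26.1^0.6859 = 13.9798
EBC = 13.9798·1.97

27.5402 EBC


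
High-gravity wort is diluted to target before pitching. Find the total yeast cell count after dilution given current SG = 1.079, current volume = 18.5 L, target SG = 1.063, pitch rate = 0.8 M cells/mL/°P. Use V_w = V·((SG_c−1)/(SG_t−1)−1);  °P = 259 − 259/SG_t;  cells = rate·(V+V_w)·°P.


V_w = 18.5·((1.079−1)/(1.063−1)−1) = 4.6984
V_final = 18.5 + 4.6984 = 23.1984
°P = 259 − 259/1.063 = 15.3500
cells = 0.8·23.1984·15.3500

284.8756 billion cells


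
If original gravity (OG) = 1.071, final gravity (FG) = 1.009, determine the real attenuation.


AA = (OG−FG)/(OG−1)·100;  RA = AA·0.8192
AA = (1.071 − 1.009)/(1.071 − 1)·100 = 87.3239
RA = 87.3239·0.8192

71.5358 %


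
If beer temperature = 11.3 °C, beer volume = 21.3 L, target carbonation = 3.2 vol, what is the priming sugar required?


residual = 14.695·(0.01821 + 0.09011·e^(−0.04·T));  sugar = (target − residual)·4.0·V
residual = 14.695·(0.01821 + 0.09011·e^(−0.04·11.3)) = 1.1102
sugar = (3.2 − 1.1102)·4.0·21.3

178.0480 g


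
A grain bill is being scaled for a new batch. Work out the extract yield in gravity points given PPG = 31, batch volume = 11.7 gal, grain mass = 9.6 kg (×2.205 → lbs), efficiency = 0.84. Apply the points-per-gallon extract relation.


points = lbs × PPG × eff / vol
lbs = 9.6 × 2.205 = 21.1680
points = 21.1680 × 31 × 0.84 / 11.7

47.1124 points


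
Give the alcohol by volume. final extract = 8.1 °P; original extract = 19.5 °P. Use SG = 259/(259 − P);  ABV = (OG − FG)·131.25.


OG = 259/(259 − 19.5) = 1.0814
FG = 259/(259 − 8.1) = 1.0323
ABV = (1.0814 − 1.0323)·131.25

6.4491 % ABV


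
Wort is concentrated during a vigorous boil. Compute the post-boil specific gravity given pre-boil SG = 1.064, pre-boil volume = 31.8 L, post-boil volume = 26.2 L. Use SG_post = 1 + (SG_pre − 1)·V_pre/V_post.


pts_pre = (1.064 − 1)·1000 = 64.0000
pts_post = 64.0000·31.8/26.2 = 77.6794
SG_post = 1 + 77.6794/1000

1.0777


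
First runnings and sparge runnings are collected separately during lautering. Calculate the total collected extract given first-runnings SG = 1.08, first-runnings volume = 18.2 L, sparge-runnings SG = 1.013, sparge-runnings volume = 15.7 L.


total = Σ (SG_i − 1)·1000·V_i
first = (1.08 − 1)·1000·18.2 = 1456.0000
sparge = (1.013 − 1)·1000·15.7 = 204.1000
total = 1456.0000 + 204.1000

1660.1000 gravity·L


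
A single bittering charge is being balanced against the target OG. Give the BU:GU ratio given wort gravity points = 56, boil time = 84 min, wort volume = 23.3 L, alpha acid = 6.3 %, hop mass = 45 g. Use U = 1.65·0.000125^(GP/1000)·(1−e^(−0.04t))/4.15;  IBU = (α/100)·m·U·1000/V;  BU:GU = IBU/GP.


U = 1.65·0.000125^(56/1000)·(1−e^(−0.04·84))/4.15 = 0.2320
IBU = (6.3/100)·45·0.2320·1000/23.3 = 28.2297
BU:GU = 28.2297/56

0.5041


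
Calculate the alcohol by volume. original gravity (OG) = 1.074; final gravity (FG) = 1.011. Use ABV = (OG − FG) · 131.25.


ABV = (1.074 − 1.011) · 131.25

8.2688 % ABV


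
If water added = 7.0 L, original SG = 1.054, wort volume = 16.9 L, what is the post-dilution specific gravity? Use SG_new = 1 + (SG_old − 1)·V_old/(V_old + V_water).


pts = (1.054 − 1)·1000·16.9/(16.9 + 7.0) = 38.1841
SG_new = 1 + 38.1841/1000

1.0382


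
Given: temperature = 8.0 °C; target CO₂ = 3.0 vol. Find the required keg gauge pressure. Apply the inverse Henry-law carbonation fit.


psi = vols/(0.01821 + 0.09011·e^(−0.04·T)) − 14.695
psi = 3.0/(0.01821 + 0.09011·e^(−0.04·8.0)) − 14.695

21.1716 psi


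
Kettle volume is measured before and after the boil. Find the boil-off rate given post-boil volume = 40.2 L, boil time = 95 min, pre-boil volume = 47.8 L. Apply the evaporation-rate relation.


rate = (V_pre − V_post) / (t_min/60)
rate = (47.8 − 40.2) / (95/60)

4.8000 L/hr


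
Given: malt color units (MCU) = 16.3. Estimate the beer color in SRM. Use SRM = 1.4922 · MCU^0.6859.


SRM = 1.4922 · 16.3^0.6859

10.1220 SRM


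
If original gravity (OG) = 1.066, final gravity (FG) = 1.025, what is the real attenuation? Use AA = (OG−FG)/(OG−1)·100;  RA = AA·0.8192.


AA = (1.066 − 1.025)/(1.066 − 1)·100 = 62.1212
RA = 62.1212·0.8192

50.8897 %


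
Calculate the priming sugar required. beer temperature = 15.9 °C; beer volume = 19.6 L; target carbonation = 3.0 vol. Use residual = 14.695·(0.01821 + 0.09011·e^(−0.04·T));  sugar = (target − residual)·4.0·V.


residual = 14.695·(0.01821 + 0.09011·e^(−0.04·15.9)) = 0.9686
sugar = (3.0 − 0.9686)·4.0·19.6

159.2604 g


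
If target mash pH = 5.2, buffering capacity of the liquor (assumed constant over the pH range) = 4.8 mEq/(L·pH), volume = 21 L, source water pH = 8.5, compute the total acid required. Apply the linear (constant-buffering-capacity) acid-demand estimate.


acid = buffering capacity · (pH_source − pH_target) · V
acid = 4.8 · (8.5 − 5.2) · 21

332.6400 mEq


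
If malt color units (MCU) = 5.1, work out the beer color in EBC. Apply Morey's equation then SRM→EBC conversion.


SRM = 1.4922·MCU^0.6859;  EBC = SRM·1.97
SRM = 1.4922·5.1^0.6859 = 4.5619
EBC = 4.5619·1.97

8.9870 EBC


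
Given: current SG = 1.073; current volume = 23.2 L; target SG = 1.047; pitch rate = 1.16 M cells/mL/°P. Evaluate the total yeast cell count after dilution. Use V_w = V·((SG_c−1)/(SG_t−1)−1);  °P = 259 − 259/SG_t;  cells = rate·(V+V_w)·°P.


V_w = 23.2·((1.073−1)/(1.047−1)−1) = 12.8340
V_final = 23.2 + 12.8340 = 36.0340
°P = 259 − 259/1.047 = 11.6266
cells = 1.16·36.0340·11.6266

485.9839 billion cells


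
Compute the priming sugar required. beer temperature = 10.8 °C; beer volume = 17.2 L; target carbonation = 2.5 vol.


residual = 14.695·(0.01821 + 0.09011·e^(−0.04·T));  sugar = (target − residual)·4.0·V
residual = 14.695·(0.01821 + 0.09011·e^(−0.04·10.8)) = 1.1273
sugar = (2.5 − 1.1273)·4.0·17.2

94.4447 g


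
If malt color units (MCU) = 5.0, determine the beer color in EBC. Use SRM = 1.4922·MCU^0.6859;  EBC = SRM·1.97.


SRM = 1.4922·5.0^0.6859 = 4.5004
EBC = 4.5004·1.97

8.8658 EBC


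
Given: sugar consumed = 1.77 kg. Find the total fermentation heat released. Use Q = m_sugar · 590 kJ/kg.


Q = 1.77 · 590

1044.3000 kJ


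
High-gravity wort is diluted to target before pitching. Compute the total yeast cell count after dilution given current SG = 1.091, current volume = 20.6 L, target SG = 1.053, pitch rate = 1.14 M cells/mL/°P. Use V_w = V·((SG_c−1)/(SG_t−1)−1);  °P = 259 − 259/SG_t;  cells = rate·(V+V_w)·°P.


V_w = 20.6·((1.091−1)/(1.053−1)−1) = 14.7698
V_final = 20.6 + 14.7698 = 35.3698
°P = 259 − 259/1.053 = 13.0361
cells = 1.14·35.3698·13.0361

525.6357 billion cells


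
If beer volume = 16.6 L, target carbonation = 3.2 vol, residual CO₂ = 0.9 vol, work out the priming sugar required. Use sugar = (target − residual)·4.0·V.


sugar = (3.2 − 0.9)·4.0·16.6

152.7200 g


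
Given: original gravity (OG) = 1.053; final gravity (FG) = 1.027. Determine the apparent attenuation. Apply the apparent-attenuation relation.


AA = (OG − FG)/(OG − 1) · 100
AA = (1.053 − 1.027)/(1.053 − 1) · 100

49.0566 %


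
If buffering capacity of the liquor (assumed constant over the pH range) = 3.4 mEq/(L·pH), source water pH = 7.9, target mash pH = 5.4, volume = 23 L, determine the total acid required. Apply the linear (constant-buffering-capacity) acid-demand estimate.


acid = buffering capacity · (pH_source − pH_target) · V
acid = 3.4 · (7.9 − 5.4) · 23

195.5000 mEq


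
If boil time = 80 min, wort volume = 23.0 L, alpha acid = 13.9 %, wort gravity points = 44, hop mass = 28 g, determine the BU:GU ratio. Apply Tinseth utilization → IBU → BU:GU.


U = 1.65·0.000125^(GP/1000)·(1−e^(−0.04t))/4.15;  IBU = (α/100)·m·U·1000/V;  BU:GU = IBU/GP
U = 1.65·0.000125^(44/1000)·(1−e^(−0.04·80))/4.15 = 0.2568
IBU = (13.9/100)·28·0.2568·1000/23.0 = 43.4581
BU:GU = 43.4581/44

0.9877


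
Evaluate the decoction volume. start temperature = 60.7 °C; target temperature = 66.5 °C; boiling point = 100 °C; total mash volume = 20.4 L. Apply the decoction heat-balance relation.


V_dec = V_total·(T_target − T_start)/(T_boil − T_start)
V_dec = 20.4·(66.5 − 60.7)/(100 − 60.7)

3.0107 L


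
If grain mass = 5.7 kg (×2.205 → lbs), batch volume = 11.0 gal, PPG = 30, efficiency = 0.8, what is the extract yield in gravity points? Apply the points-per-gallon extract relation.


points = lbs × PPG × eff / vol
lbs = 5.7 × 2.205 = 12.5685
points = 12.5685 × 30 × 0.8 / 11.0

27.4222 points


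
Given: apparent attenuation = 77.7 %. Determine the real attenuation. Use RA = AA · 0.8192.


RA = 77.7 · 0.8192

63.6518 %


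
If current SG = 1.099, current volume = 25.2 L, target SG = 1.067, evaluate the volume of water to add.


V_water = V·((SG_curr − 1)/(SG_target − 1) − 1)
V_water = 25.2·((1.099 − 1)/(1.067 − 1) − 1)

12.0358 L


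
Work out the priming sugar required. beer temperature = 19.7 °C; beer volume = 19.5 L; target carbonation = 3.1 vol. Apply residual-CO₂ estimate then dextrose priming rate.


residual = 14.695·(0.01821 + 0.09011·e^(−0.04·T));  sugar = (target − residual)·4.0·V
residual = 14.695·(0.01821 + 0.09011·e^(−0.04·19.7)) = 0.8698
sugar = (3.1 − 0.8698)·4.0·19.5

173.9583 g


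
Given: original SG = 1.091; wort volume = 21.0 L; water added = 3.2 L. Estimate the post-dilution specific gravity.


SG_new = 1 + (SG_old − 1)·V_old/(V_old + V_water)
pts = (1.091 − 1)·1000·21.0/(21.0 + 3.2) = 78.9669
SG_new = 1 + 78.9669/1000

1.0790


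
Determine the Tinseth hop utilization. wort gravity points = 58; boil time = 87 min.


U = 1.65·0.000125^(GP/1000) · (1 − e^(−0.04·t))/4.15
bigness = 1.65·0.000125^(58/1000) = 0.9797
boil_factor = (1 − e^(−0.04·87))/4.15 = 0.2335
U = 0.9797 · 0.2335

0.2288


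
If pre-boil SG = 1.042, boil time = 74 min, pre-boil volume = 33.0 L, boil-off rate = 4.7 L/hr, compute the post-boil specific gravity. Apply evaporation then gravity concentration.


V_post = V_pre − rate·(t/60);  SG_post = 1 + (SG_pre−1)·V_pre/V_post
V_post = 33.0 − 4.7·(74/60) = 27.2033
SG_post = 1 + (1.042 − 1)·33.0/27.2033

1.0509


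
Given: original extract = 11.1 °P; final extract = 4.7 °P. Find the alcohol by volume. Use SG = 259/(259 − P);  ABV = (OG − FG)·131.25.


OG = 259/(259 − 11.1) = 1.0448
FG = 259/(259 − 4.7) = 1.0185
ABV = (1.0448 − 1.0185)·131.25

3.4511 % ABV


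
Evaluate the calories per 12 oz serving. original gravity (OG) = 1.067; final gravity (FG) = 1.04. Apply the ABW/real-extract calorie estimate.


ABW = (OG−FG)·131.25·0.79/FG;  °P = 259 − 259/SG (for OG→OE and FG→AE);  RE = 0.1808·OE + 0.8192·AE;  Cal = (6.9·ABW + 4·(RE−0.1))·FG·3.55
ABW = (1.067 − 1.04)·131.25·0.79/1.04 = 2.6919
OE = 259 − 259/1.067 = 16.2634 °P
AE = 259 − 259/1.04 = 9.9615 °P
RE = 0.1808·16.2634 + 0.8192·9.9615 = 11.1009 °P
Cal = (6.9·2.6919 + 4·(11.1009−0.1))·1.04·3.55

231.0367 kcal


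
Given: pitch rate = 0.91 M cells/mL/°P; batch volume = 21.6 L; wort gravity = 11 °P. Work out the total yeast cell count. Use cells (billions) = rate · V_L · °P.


cells = 0.91 · 21.6 · 11

216.2160 billion cells


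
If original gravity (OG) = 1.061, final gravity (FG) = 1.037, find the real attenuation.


AA = (OG−FG)/(OG−1)·100;  RA = AA·0.8192
AA = (1.061 − 1.037)/(1.061 − 1)·100 = 39.3443
RA = 39.3443·0.8192

32.2308 %


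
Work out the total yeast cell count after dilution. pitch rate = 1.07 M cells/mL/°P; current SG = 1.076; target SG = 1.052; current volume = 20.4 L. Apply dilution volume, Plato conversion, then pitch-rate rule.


V_w = V·((SG_c−1)/(SG_t−1)−1);  °P = 259 − 259/SG_t;  cells = rate·(V+V_w)·°P
V_w = 20.4·((1.076−1)/(1.052−1)−1) = 9.4154
V_final = 20.4 + 9.4154 = 29.8154
°P = 259 − 259/1.052 = 12.8023
cells = 1.07·29.8154·12.8023

408.4243 billion cells


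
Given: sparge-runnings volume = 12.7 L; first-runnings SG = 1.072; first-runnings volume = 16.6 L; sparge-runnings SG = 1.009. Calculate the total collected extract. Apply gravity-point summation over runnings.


total = Σ (SG_i − 1)·1000·V_i
first = (1.072 − 1)·1000·16.6 = 1195.2000
sparge = (1.009 − 1)·1000·12.7 = 114.3000
total = 1195.2000 + 114.3000

1309.5000 gravity·L


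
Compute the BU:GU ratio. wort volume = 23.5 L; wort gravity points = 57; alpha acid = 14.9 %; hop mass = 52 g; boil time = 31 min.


U = 1.65·0.000125^(GP/1000)·(1−e^(−0.04t))/4.15;  IBU = (α/100)·m·U·1000/V;  BU:GU = IBU/GP
U = 1.65·0.000125^(57/1000)·(1−e^(−0.04·31))/4.15 = 0.1693
IBU = (14.9/100)·52·0.1693·1000/23.5 = 55.8106
BU:GU = 55.8106/57

0.9791


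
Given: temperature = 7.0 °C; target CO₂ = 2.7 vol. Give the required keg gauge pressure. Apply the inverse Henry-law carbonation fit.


psi = vols/(0.01821 + 0.09011·e^(−0.04·T)) − 14.695
psi = 2.7/(0.01821 + 0.09011·e^(−0.04·7.0)) − 14.695

16.5863 psi


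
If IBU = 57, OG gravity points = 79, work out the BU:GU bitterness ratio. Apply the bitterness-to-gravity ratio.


BU:GU = IBU / OG_points
BU:GU = 57 / 79

0.7215


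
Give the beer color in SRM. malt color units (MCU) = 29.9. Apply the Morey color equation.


SRM = 1.4922 · MCU^0.6859
SRM = 1.4922 · 29.9^0.6859

15.3458 SRM


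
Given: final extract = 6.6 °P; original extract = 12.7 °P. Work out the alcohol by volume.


SG = 259/(259 − P);  ABV = (OG − FG)·131.25
OG = 259/(259 − 12.7) = 1.0516
FG = 259/(259 − 6.6) = 1.0261
ABV = (1.0516 − 1.0261)·131.25

3.3356 % ABV


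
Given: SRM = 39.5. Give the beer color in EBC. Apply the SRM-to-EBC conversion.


EBC = SRM · 1.97
EBC = 39.5 · 1.97

77.8150 EBC


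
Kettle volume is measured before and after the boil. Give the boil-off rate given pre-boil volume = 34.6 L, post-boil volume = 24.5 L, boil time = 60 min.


rate = (V_pre − V_post) / (t_min/60)
rate = (34.6 − 24.5) / (60/60)

10.1000 L/hr


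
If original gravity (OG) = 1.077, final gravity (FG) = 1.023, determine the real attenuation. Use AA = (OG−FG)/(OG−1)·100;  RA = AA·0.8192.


AA = (1.077 − 1.023)/(1.077 − 1)·100 = 70.1299
RA = 70.1299·0.8192

57.4504 %


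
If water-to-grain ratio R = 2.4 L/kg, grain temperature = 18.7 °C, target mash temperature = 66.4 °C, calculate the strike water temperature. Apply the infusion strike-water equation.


T_strike = (0.41/R)·(T_mash − T_grain) + T_mash
T_strike = (0.41/2.4)·(66.4 − 18.7) + 66.4

74.5488 °C


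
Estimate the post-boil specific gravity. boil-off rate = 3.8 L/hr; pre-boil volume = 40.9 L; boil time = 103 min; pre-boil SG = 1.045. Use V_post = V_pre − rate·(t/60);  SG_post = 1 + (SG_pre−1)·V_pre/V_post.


V_post = 40.9 − 3.8·(103/60) = 34.3767
SG_post = 1 + (1.045 − 1)·40.9/34.3767

1.0535


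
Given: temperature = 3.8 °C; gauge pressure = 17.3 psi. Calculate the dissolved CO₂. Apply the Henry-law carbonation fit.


vols = (P + 14.695)·(0.01821 + 0.09011·e^(−0.04·T))
vols = (17.3 + 14.695)·(0.01821 + 0.09011·e^(−0.04·3.8))

3.0592 volumes


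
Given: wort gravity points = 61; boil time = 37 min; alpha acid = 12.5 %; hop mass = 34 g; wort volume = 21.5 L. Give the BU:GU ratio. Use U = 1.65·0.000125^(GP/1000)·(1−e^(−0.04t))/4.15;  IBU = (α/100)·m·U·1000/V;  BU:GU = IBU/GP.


U = 1.65·0.000125^(61/1000)·(1−e^(−0.04·37))/4.15 = 0.1775
IBU = (12.5/100)·34·0.1775·1000/21.5 = 35.0848
BU:GU = 35.0848/61

0.5752


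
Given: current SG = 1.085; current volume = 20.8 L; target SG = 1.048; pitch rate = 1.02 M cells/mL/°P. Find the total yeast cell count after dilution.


V_w = V·((SG_c−1)/(SG_t−1)−1);  °P = 259 − 259/SG_t;  cells = rate·(V+V_w)·°P
V_w = 20.8·((1.085−1)/(1.048−1)−1) = 16.0333
V_final = 20.8 + 16.0333 = 36.8333
°P = 259 − 259/1.048 = 11.8626
cells = 1.02·36.8333·11.8626

445.6777 billion cells


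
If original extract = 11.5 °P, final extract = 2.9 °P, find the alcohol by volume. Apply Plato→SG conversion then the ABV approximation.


SG = 259/(259 − P);  ABV = (OG − FG)·131.25
OG = 259/(259 − 11.5) = 1.0465
FG = 259/(259 − 2.9) = 1.0113
ABV = (1.0465 − 1.0113)·131.25

4.6122 % ABV


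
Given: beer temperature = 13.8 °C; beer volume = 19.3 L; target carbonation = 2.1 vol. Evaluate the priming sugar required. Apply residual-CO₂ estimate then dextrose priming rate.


residual = 14.695·(0.01821 + 0.09011·e^(−0.04·T));  sugar = (target − residual)·4.0·V
residual = 14.695·(0.01821 + 0.09011·e^(−0.04·13.8)) = 1.0300
sugar = (2.1 − 1.0300)·4.0·19.3

82.6004 g


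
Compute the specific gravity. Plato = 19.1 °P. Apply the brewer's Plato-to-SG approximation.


SG = 259/(259 − P)
SG = 259/(259 − 19.1)

1.0796


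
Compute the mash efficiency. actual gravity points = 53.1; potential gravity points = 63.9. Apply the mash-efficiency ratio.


efficiency = actual / potential × 100
efficiency = 53.1 / 63.9 × 100

83.0986 %


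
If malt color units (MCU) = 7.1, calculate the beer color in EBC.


SRM = 1.4922·MCU^0.6859;  EBC = SRM·1.97
SRM = 1.4922·7.1^0.6859 = 5.7241
EBC = 5.7241·1.97

11.2764 EBC


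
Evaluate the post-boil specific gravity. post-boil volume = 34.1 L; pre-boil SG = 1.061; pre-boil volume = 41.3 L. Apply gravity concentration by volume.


SG_post = 1 + (SG_pre − 1)·V_pre/V_post
pts_pre = (1.061 − 1)·1000 = 61.0000
pts_post = 61.0000·41.3/34.1 = 73.8798
SG_post = 1 + 73.8798/1000

1.0739


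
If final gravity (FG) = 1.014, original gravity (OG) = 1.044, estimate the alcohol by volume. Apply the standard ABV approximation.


ABV = (OG − FG) · 131.25
ABV = (1.044 − 1.014) · 131.25

3.9375 % ABV


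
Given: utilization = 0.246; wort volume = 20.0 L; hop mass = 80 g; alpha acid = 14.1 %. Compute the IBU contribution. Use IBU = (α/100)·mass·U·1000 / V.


IBU = (14.1/100)·80·0.246·1000 / 20.0

138.7440 IBU
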